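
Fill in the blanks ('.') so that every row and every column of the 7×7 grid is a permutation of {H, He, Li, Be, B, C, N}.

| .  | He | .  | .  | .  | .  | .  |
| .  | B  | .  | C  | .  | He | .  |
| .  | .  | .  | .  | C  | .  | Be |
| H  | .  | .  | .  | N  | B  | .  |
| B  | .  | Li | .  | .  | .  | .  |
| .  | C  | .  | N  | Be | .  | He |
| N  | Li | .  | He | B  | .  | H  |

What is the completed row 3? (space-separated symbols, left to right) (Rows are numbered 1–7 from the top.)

He N H B C Li Be

row 4 has {H,B,N}; column 2 has {He,Li,B,C} — only Be is left for (r4,c2).
row 4 has {H,Be,B,N}; column 4 has {He,C,N} — only Li is left for (r4,c4).
row 4 has {H,Li,Be,B,N}; column 7 has {H,He,Be} — only C is left for (r4,c7).
row 5 has {Li,B}; column 7 has {H,He,Be,C} — only N is left for (r5,c7).
row 6 has {He,Be,C,N}; column 1 has {H,B,N} — only Li is left for (r6,c1).
row 6 has {He,Li,Be,C,N}; column 6 has {He,B} — only H is left for (r6,c6).
row 2 has {He,B,C}; column 1 has {H,Li,B,N} — only Be is left for (r2,c1).
row 2 has {He,Be,B,C}; column 7 has {H,He,Be,C,N} — only Li is left for (r2,c7).
row 3 has {Be,C}; column 1 has {H,Li,Be,B,N} — only He is left for (r3,c1).
row 4 has {H,Li,Be,B,C,N}; column 3 has {Li} — only He is left for (r4,c3).
row 5 has {Li,B,N}; column 2 has {He,Li,Be,B,C} — only H is left for (r5,c2).
row 5 has {H,Li,B,N}; column 4 has {He,Li,C,N} — only Be is left for (r5,c4).
row 5 has {H,Li,Be,B,N}; column 5 has {Be,B,C,N} — only He is left for (r5,c5).
row 5 has {H,He,Li,Be,B,N}; column 6 has {H,He,B} — only C is left for (r5,c6).
row 6 has {H,He,Li,Be,C,N}; column 3 has {He,Li} — only B is left for (r6,c3).
row 7 has {H,He,Li,B,N}; column 6 has {H,He,B,C} — only Be is left for (r7,c6).
row 1 has {He}; column 1 has {H,He,Li,Be,B,N} — only C is left for (r1,c1).
row 1 has {He,C}; column 7 has {H,He,Li,Be,C,N} — only B is left for (r1,c7).
row 2 has {He,Li,Be,B,C}; column 5 has {He,Be,B,C,N} — only H is left for (r2,c5).
row 3 has {He,Be,C}; column 2 has {H,He,Li,Be,B,C} — only N is left for (r3,c2).
row 3 has {He,Be,C,N}; column 3 has {He,Li,B} — only H is left for (r3,c3).
row 3 has {H,He,Be,C,N}; column 4 has {He,Li,Be,C,N} — only B is left for (r3,c4).
row 3 has {H,He,Be,B,C,N}; column 6 has {H,He,Be,B,C} — only Li is left for (r3,c6).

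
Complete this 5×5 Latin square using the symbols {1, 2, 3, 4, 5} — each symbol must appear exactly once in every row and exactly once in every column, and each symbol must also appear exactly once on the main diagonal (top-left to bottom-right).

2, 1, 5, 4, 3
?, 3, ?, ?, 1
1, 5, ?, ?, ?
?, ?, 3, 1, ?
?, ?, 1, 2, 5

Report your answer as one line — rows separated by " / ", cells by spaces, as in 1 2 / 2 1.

(r2,c4): row 2 has {1,3}; column 4 has {1,2,4}, so it must be 5.
(r3,c3): row 3 has {1,5}; column 3 has {1,3,5}; the diagonal has {1,2,3,5}, so it must be 4.
(r3,c4): row 3 has {1,4,5}; column 4 has {1,2,4,5}, so it must be 3.
(r3,c5): row 3 has {1,3,4,5}; column 5 has {1,3,5}, so it must be 2.
(r4,c5): row 4 has {1,3}; column 5 has {1,2,3,5}, so it must be 4.
(r5,c2): row 5 has {1,2,5}; column 2 has {1,3,5}, so it must be 4.
(r2,c1): row 2 has {1,3,5}; column 1 has {1,2}, so it must be 4.
(r2,c3): row 2 has {1,3,4,5}; column 3 has {1,3,4,5}, so it must be 2.
(r4,c1): row 4 has {1,3,4}; column 1 has {1,2,4}, so it must be 5.
(r4,c2): row 4 has {1,3,4,5}; column 2 has {1,3,4,5}, so it must be 2.
(r5,c1): row 5 has {1,2,4,5}; column 1 has {1,2,4,5}, so it must be 3.

2 1 5 4 3 / 4 3 2 5 1 / 1 5 4 3 2 / 5 2 3 1 4 / 3 4 1 2 5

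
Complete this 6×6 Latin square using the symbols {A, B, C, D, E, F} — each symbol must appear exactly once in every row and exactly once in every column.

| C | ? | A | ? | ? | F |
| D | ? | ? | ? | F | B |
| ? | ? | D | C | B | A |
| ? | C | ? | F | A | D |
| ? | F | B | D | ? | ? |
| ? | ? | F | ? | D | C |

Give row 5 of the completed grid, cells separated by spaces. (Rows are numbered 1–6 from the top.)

At row 1, column 5: row 1 has {A,C,F}; column 5 has {A,B,D,F}; that leaves E.
At row 3, column 2: row 3 has {A,B,C,D}; column 2 has {C,F}; that leaves E.
At row 4, column 3: row 4 has {A,C,D,F}; column 3 has {A,B,D,F}; that leaves E.
At row 5, column 5: row 5 has {B,D,F}; column 5 has {A,B,D,E,F}; that leaves C.
At row 5, column 6: row 5 has {B,C,D,F}; column 6 has {A,B,C,D,F}; that leaves E.
At row 1, column 4: row 1 has {A,C,E,F}; column 4 has {C,D,F}; that leaves B.
At row 2, column 2: row 2 has {B,D,F}; column 2 has {C,E,F}; that leaves A.
At row 2, column 3: row 2 has {A,B,D,F}; column 3 has {A,B,D,E,F}; that leaves C.
At row 2, column 4: row 2 has {A,B,C,D,F}; column 4 has {B,C,D,F}; that leaves E.
At row 3, column 1: row 3 has {A,B,C,D,E}; column 1 has {C,D}; that leaves F.
At row 4, column 1: row 4 has {A,C,D,E,F}; column 1 has {C,D,F}; that leaves B.
At row 5, column 1: row 5 has {B,C,D,E,F}; column 1 has {B,C,D,F}; that leaves A.

A F B D C E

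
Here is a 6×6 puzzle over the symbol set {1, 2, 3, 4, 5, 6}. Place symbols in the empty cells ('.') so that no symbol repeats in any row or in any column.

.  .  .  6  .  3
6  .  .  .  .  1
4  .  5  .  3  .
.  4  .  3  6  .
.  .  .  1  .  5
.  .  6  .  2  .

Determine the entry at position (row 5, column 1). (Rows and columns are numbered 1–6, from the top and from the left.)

3

(r3,c4) = 2
(r3,c6) = 6
(r4,c6) = 2
(r5,c5) = 4
(r6,c6) = 4
(r2,c5) = 5
(r3,c2) = 1
(r4,c3) = 1
(r6,c4) = 5
(r1,c5) = 1
(r2,c4) = 4
(r4,c1) = 5
(r6,c2) = 3
(r1,c1) = 2
(r1,c2) = 5
(r1,c3) = 4
(r2,c2) = 2
(r2,c3) = 3
(r5,c1) = 3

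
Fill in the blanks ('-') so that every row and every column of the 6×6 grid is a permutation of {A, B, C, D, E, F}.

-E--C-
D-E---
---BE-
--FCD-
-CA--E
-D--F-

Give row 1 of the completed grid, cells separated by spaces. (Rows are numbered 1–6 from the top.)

B E D A C F

(r5,c5) = B
(r2,c5) = A
(r5,c1) = F
(r5,c4) = D
(r2,c4) = F
(r1,c4) = A
(r2,c2) = B
(r2,c6) = C
(r4,c2) = A
(r4,c6) = B
(r6,c4) = E
(r6,c6) = A
(r1,c1) = B
(r1,c3) = D
(r1,c6) = F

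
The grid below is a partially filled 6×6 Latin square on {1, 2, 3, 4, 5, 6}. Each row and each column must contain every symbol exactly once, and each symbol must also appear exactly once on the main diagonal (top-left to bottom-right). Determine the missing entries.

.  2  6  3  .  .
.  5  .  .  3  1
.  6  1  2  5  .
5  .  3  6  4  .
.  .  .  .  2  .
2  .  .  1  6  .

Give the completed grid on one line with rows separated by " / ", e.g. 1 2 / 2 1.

4 2 6 3 1 5 / 6 5 2 4 3 1 / 3 6 1 2 5 4 / 5 1 3 6 4 2 / 1 3 4 5 2 6 / 2 4 5 1 6 3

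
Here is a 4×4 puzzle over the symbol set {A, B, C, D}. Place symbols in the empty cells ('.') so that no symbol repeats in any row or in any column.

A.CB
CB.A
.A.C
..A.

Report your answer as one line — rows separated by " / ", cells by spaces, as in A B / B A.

A D C B / C B D A / D A B C / B C A D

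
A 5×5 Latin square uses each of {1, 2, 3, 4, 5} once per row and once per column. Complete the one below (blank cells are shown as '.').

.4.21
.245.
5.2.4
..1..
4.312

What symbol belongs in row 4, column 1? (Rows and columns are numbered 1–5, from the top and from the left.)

row 1 has {1,2,4}; column 1 has {4,5} — only 3 is left for (r1,c1).
row 1 has {1,2,3,4}; column 3 has {1,2,3,4} — only 5 is left for (r1,c3).
row 2 has {2,4,5}; column 1 has {3,4,5} — only 1 is left for (r2,c1).
row 2 has {1,2,4,5}; column 5 has {1,2,4} — only 3 is left for (r2,c5).
row 3 has {2,4,5}; column 4 has {1,2,5} — only 3 is left for (r3,c4).
row 4 has {1}; column 1 has {1,3,4,5} — only 2 is left for (r4,c1).

2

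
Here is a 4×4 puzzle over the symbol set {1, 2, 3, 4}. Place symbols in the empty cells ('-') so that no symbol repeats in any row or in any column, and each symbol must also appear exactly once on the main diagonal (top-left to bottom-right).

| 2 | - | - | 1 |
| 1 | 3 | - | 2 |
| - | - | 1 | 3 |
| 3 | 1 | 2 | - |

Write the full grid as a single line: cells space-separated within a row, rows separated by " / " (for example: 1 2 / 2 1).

Cell (r1,c2): row 1 has {1,2}; column 2 has {1,3} → 4.
Cell (r1,c3): row 1 has {1,2,4}; column 3 has {1,2} → 3.
Cell (r2,c3): row 2 has {1,2,3}; column 3 has {1,2,3} → 4.
Cell (r3,c1): row 3 has {1,3}; column 1 has {1,2,3} → 4.
Cell (r3,c2): row 3 has {1,3,4}; column 2 has {1,3,4} → 2.
Cell (r4,c4): row 4 has {1,2,3}; column 4 has {1,2,3}; the diagonal has {1,2,3} → 4.

2 4 3 1 / 1 3 4 2 / 4 2 1 3 / 3 1 2 4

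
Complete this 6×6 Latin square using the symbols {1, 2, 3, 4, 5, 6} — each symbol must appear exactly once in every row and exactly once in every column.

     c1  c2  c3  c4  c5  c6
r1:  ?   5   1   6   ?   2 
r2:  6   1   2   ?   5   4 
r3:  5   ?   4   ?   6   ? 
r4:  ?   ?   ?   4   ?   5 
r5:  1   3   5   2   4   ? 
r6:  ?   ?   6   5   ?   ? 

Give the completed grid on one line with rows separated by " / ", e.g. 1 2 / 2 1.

4 5 1 6 3 2 / 6 1 2 3 5 4 / 5 2 4 1 6 3 / 2 6 3 4 1 5 / 1 3 5 2 4 6 / 3 4 6 5 2 1

(r1,c5): row 1 has {1,2,5,6}; column 5 has {4,5,6}, so it must be 3.
(r2,c4): row 2 has {1,2,4,5,6}; column 4 has {2,4,5,6}, so it must be 3.
(r3,c2): row 3 has {4,5,6}; column 2 has {1,3,5}, so it must be 2.
(r3,c4): row 3 has {2,4,5,6}; column 4 has {2,3,4,5,6}, so it must be 1.
(r3,c6): row 3 has {1,2,4,5,6}; column 6 has {2,4,5}, so it must be 3.
(r4,c2): row 4 has {4,5}; column 2 has {1,2,3,5}, so it must be 6.
(r4,c3): row 4 has {4,5,6}; column 3 has {1,2,4,5,6}, so it must be 3.
(r5,c6): row 5 has {1,2,3,4,5}; column 6 has {2,3,4,5}, so it must be 6.
(r6,c2): row 6 has {5,6}; column 2 has {1,2,3,5,6}, so it must be 4.
(r6,c6): row 6 has {4,5,6}; column 6 has {2,3,4,5,6}, so it must be 1.
(r1,c1): row 1 has {1,2,3,5,6}; column 1 has {1,5,6}, so it must be 4.
(r4,c1): row 4 has {3,4,5,6}; column 1 has {1,4,5,6}, so it must be 2.
(r4,c5): row 4 has {2,3,4,5,6}; column 5 has {3,4,5,6}, so it must be 1.
(r6,c1): row 6 has {1,4,5,6}; column 1 has {1,2,4,5,6}, so it must be 3.
(r6,c5): row 6 has {1,3,4,5,6}; column 5 has {1,3,4,5,6}, so it must be 2.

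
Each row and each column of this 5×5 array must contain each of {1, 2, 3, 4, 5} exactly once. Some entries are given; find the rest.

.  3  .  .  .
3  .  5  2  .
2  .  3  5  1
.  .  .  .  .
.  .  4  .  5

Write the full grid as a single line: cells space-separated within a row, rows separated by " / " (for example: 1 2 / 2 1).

(r2,c5) = 4
(r3,c2) = 4
(r5,c1) = 1
(r5,c2) = 2
(r5,c4) = 3
(r1,c5) = 2
(r2,c2) = 1
(r4,c2) = 5
(r4,c5) = 3
(r1,c3) = 1
(r1,c4) = 4
(r4,c1) = 4
(r4,c3) = 2
(r4,c4) = 1
(r1,c1) = 5

5 3 1 4 2 / 3 1 5 2 4 / 2 4 3 5 1 / 4 5 2 1 3 / 1 2 4 3 5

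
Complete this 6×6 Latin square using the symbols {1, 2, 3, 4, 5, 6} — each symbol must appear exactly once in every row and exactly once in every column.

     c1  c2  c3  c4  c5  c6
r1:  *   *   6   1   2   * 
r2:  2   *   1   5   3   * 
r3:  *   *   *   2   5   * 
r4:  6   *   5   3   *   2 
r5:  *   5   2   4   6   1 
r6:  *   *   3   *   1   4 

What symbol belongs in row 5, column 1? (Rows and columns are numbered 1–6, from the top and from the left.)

row 2 has {1,2,3,5}; column 6 has {1,2,4} — only 6 is left for (r2,c6).
row 3 has {2,5}; column 3 has {1,2,3,5,6} — only 4 is left for (r3,c3).
row 3 has {2,4,5}; column 6 has {1,2,4,6} — only 3 is left for (r3,c6).
row 4 has {2,3,5,6}; column 5 has {1,2,3,5,6} — only 4 is left for (r4,c5).
row 5 has {1,2,4,5,6}; column 1 has {2,6} — only 3 is left for (r5,c1).

3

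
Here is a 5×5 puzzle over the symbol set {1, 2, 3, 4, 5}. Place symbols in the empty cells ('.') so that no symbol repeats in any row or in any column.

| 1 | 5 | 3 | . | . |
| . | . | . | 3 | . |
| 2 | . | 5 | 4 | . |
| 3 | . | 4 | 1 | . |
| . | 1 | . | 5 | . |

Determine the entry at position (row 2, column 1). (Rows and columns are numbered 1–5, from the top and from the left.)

5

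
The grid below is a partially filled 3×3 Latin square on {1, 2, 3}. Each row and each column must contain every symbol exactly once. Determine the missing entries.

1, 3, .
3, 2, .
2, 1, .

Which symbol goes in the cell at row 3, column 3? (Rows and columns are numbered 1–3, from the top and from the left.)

(r1,c3): row 1 has {1,3}; column 3 is empty so far, so it must be 2.
(r2,c3): row 2 has {2,3}; column 3 has {2}, so it must be 1.
(r3,c3): row 3 has {1,2}; column 3 has {1,2}, so it must be 3.

3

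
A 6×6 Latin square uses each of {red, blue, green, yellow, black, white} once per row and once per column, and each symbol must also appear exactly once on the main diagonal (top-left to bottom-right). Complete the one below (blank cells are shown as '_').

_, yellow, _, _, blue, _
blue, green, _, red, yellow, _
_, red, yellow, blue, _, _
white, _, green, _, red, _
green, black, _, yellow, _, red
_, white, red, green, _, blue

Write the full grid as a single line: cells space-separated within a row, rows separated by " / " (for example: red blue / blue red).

red yellow black white blue green / blue green white red yellow black / black red yellow blue green white / white blue green black red yellow / green black blue yellow white red / yellow white red green black blue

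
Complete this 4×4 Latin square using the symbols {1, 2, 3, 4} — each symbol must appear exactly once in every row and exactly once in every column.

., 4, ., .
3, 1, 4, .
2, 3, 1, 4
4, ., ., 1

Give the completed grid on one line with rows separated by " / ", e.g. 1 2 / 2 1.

1 4 2 3 / 3 1 4 2 / 2 3 1 4 / 4 2 3 1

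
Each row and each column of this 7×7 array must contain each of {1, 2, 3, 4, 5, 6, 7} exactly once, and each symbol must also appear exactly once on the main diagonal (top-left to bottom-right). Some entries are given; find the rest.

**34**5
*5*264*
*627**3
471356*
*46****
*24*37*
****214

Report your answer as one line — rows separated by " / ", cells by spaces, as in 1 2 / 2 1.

6 1 3 4 7 2 5 / 3 5 7 2 6 4 1 / 1 6 2 7 4 5 3 / 4 7 1 3 5 6 2 / 2 4 6 5 1 3 7 / 5 2 4 1 3 7 6 / 7 3 5 6 2 1 4

Cell (r1,c2): row 1 has {3,4,5}; column 2 has {2,4,5,6,7} → 1.
Cell (r1,c5): row 1 has {1,3,4,5}; column 5 has {2,3,5,6} → 7.
Cell (r1,c6): row 1 has {1,3,4,5,7}; column 6 has {1,4,6,7} → 2.
Cell (r2,c3): row 2 has {2,4,5,6}; column 3 has {1,2,3,4,6} → 7.
Cell (r2,c7): row 2 has {2,4,5,6,7}; column 7 has {3,4,5} → 1.
Cell (r3,c6): row 3 has {2,3,6,7}; column 6 has {1,2,4,6,7} → 5.
Cell (r4,c7): row 4 has {1,3,4,5,6,7}; column 7 has {1,3,4,5} → 2.
Cell (r5,c5): row 5 has {4,6}; column 5 has {2,3,5,6,7}; the diagonal has {2,3,4,5,7} → 1.
Cell (r5,c6): row 5 has {1,4,6}; column 6 has {1,2,4,5,6,7} → 3.
Cell (r5,c7): row 5 has {1,3,4,6}; column 7 has {1,2,3,4,5} → 7.
Cell (r6,c7): row 6 has {2,3,4,7}; column 7 has {1,2,3,4,5,7} → 6.
Cell (r7,c2): row 7 has {1,2,4}; column 2 has {1,2,4,5,6,7} → 3.
Cell (r7,c3): row 7 has {1,2,3,4}; column 3 has {1,2,3,4,6,7} → 5.
Cell (r7,c4): row 7 has {1,2,3,4,5}; column 4 has {2,3,4,7} → 6.
Cell (r1,c1): row 1 has {1,2,3,4,5,7}; column 1 has {4}; the diagonal has {1,2,3,4,5,7} → 6.
Cell (r2,c1): row 2 has {1,2,4,5,6,7}; column 1 has {4,6} → 3.
Cell (r3,c1): row 3 has {2,3,5,6,7}; column 1 has {3,4,6} → 1.
Cell (r3,c5): row 3 has {1,2,3,5,6,7}; column 5 has {1,2,3,5,6,7} → 4.
Cell (r5,c4): row 5 has {1,3,4,6,7}; column 4 has {2,3,4,6,7} → 5.
Cell (r6,c1): row 6 has {2,3,4,6,7}; column 1 has {1,3,4,6} → 5.
Cell (r6,c4): row 6 has {2,3,4,5,6,7}; column 4 has {2,3,4,5,6,7} → 1.
Cell (r7,c1): row 7 has {1,2,3,4,5,6}; column 1 has {1,3,4,5,6} → 7.
Cell (r5,c1): row 5 has {1,3,4,5,6,7}; column 1 has {1,3,4,5,6,7} → 2.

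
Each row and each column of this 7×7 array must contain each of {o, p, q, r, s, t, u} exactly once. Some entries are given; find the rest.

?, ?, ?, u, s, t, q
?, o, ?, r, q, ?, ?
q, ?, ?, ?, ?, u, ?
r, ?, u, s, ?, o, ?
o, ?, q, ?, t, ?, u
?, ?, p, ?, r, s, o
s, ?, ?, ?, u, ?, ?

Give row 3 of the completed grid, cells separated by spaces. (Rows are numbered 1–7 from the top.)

q p s t o u r

(r1,c1) = p
(r1,c2) = r
(r1,c3) = o
(r2,c6) = p
(r4,c5) = p
(r4,c7) = t
(r5,c4) = p
(r5,c6) = r
(r7,c6) = q
(r2,c7) = s
(r3,c5) = o
(r4,c2) = q
(r5,c2) = s
(r2,c3) = t
(r3,c4) = t
(r6,c4) = q
(r7,c3) = r
(r7,c4) = o
(r7,c7) = p
(r2,c1) = u
(r3,c2) = p
(r3,c3) = s
(r3,c7) = r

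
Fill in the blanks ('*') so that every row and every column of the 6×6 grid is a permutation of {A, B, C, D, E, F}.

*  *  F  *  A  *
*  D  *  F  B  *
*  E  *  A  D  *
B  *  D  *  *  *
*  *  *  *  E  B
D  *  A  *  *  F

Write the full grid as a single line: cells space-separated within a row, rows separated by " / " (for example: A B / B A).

(r3,c6) = C
(r5,c3) = C
(r5,c4) = D
(r6,c5) = C
(r2,c3) = E
(r2,c6) = A
(r3,c1) = F
(r3,c3) = B
(r4,c5) = F
(r4,c6) = E
(r5,c1) = A
(r5,c2) = F
(r6,c2) = B
(r6,c4) = E
(r1,c2) = C
(r1,c4) = B
(r1,c6) = D
(r2,c1) = C
(r4,c2) = A
(r4,c4) = C
(r1,c1) = E

E C F B A D / C D E F B A / F E B A D C / B A D C F E / A F C D E B / D B A E C F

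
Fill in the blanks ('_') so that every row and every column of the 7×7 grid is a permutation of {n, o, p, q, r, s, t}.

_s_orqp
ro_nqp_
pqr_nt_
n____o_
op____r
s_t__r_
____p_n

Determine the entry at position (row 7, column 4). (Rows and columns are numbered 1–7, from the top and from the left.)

r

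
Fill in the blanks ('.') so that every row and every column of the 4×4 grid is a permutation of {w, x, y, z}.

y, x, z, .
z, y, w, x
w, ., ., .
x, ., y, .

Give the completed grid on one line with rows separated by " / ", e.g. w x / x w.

y x z w / z y w x / w z x y / x w y z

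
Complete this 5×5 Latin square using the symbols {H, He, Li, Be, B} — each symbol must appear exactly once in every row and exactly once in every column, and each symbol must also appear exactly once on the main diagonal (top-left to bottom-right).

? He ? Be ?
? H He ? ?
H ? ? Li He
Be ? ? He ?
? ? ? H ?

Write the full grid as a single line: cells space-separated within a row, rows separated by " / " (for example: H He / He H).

B He Li Be H / Li H He B Be / H B Be Li He / Be Li H He B / He Be B H Li

row 2 has {H,He}; column 4 has {H,He,Li,Be} — only B is left for (r2,c4).
row 2 has {H,He,B}; column 1 has {H,Be} — only Li is left for (r2,c1).
row 2 has {H,He,Li,B}; column 5 has {He} — only Be is left for (r2,c5).
row 1 has {He,Be}; column 1 has {H,Li,Be}; the diagonal has {H,He} — only B is left for (r1,c1).
row 3 has {H,He,Li}; column 3 has {He}; the diagonal has {H,He,B} — only Be is left for (r3,c3).
row 5 has {H}; column 1 has {H,Li,Be,B} — only He is left for (r5,c1).
row 5 has {H,He}; column 5 has {He,Be}; the diagonal has {H,He,Be,B} — only Li is left for (r5,c5).
row 1 has {He,Be,B}; column 5 has {He,Li,Be} — only H is left for (r1,c5).
row 3 has {H,He,Li,Be}; column 2 has {H,He} — only B is left for (r3,c2).
row 4 has {He,Be}; column 2 has {H,He,B} — only Li is left for (r4,c2).
row 4 has {He,Li,Be}; column 5 has {H,He,Li,Be} — only B is left for (r4,c5).
row 5 has {H,He,Li}; column 2 has {H,He,Li,B} — only Be is left for (r5,c2).
row 5 has {H,He,Li,Be}; column 3 has {He,Be} — only B is left for (r5,c3).
row 1 has {H,He,Be,B}; column 3 has {He,Be,B} — only Li is left for (r1,c3).
row 4 has {He,Li,Be,B}; column 3 has {He,Li,Be,B} — only H is left for (r4,c3).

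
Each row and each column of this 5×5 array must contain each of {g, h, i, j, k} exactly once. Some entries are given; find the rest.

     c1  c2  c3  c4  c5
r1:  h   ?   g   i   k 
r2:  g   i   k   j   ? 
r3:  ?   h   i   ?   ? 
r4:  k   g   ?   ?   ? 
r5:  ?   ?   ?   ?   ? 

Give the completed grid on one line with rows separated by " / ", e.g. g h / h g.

h j g i k / g i k j h / j h i k g / k g j h i / i k h g j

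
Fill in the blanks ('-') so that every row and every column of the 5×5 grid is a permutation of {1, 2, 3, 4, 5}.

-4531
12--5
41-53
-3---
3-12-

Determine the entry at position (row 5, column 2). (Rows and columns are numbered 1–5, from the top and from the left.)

5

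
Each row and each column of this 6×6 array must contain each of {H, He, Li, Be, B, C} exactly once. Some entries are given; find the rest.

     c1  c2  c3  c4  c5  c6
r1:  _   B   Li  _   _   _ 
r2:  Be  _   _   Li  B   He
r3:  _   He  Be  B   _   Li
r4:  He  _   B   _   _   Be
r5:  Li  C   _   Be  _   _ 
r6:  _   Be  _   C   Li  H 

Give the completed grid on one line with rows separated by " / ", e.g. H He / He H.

Cell (r1,c6): row 1 has {Li,B}; column 6 has {H,He,Li,Be} → C.
Cell (r2,c2): row 2 has {He,Li,Be,B}; column 2 has {He,Be,B,C} → H.
Cell (r2,c3): row 2 has {H,He,Li,Be,B}; column 3 has {Li,Be,B} → C.
Cell (r4,c2): row 4 has {He,Be,B}; column 2 has {H,He,Be,B,C} → Li.
Cell (r4,c4): row 4 has {He,Li,Be,B}; column 4 has {Li,Be,B,C} → H.
Cell (r4,c5): row 4 has {H,He,Li,Be,B}; column 5 has {Li,B} → C.
Cell (r5,c6): row 5 has {Li,Be,C}; column 6 has {H,He,Li,Be,C} → B.
Cell (r6,c1): row 6 has {H,Li,Be,C}; column 1 has {He,Li,Be} → B.
Cell (r6,c3): row 6 has {H,Li,Be,B,C}; column 3 has {Li,Be,B,C} → He.
Cell (r1,c1): row 1 has {Li,B,C}; column 1 has {He,Li,Be,B} → H.
Cell (r1,c4): row 1 has {H,Li,B,C}; column 4 has {H,Li,Be,B,C} → He.
Cell (r1,c5): row 1 has {H,He,Li,B,C}; column 5 has {Li,B,C} → Be.
Cell (r3,c1): row 3 has {He,Li,Be,B}; column 1 has {H,He,Li,Be,B} → C.
Cell (r3,c5): row 3 has {He,Li,Be,B,C}; column 5 has {Li,Be,B,C} → H.
Cell (r5,c3): row 5 has {Li,Be,B,C}; column 3 has {He,Li,Be,B,C} → H.
Cell (r5,c5): row 5 has {H,Li,Be,B,C}; column 5 has {H,Li,Be,B,C} → He.

H B Li He Be C / Be H C Li B He / C He Be B H Li / He Li B H C Be / Li C H Be He B / B Be He C Li H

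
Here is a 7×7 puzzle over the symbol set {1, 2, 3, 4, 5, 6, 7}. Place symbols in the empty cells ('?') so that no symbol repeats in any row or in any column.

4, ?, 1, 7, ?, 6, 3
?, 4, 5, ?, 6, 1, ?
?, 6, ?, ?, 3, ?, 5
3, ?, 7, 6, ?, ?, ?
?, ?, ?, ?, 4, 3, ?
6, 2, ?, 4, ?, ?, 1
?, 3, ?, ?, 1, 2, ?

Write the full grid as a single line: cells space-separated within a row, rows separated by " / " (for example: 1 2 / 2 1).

(r1,c2): row 1 has {1,3,4,6,7}; column 2 has {2,3,4,6}, so it must be 5.
(r1,c5): row 1 has {1,3,4,5,6,7}; column 5 has {1,3,4,6}, so it must be 2.
(r4,c2): row 4 has {3,6,7}; column 2 has {2,3,4,5,6}, so it must be 1.
(r4,c5): row 4 has {1,3,6,7}; column 5 has {1,2,3,4,6}, so it must be 5.
(r4,c6): row 4 has {1,3,5,6,7}; column 6 has {1,2,3,6}, so it must be 4.
(r4,c7): row 4 has {1,3,4,5,6,7}; column 7 has {1,3,5}, so it must be 2.
(r5,c2): row 5 has {3,4}; column 2 has {1,2,3,4,5,6}, so it must be 7.
(r5,c7): row 5 has {3,4,7}; column 7 has {1,2,3,5}, so it must be 6.
(r6,c3): row 6 has {1,2,4,6}; column 3 has {1,5,7}, so it must be 3.
(r6,c5): row 6 has {1,2,3,4,6}; column 5 has {1,2,3,4,5,6}, so it must be 7.
(r6,c6): row 6 has {1,2,3,4,6,7}; column 6 has {1,2,3,4,6}, so it must be 5.
(r7,c4): row 7 has {1,2,3}; column 4 has {4,6,7}, so it must be 5.
(r2,c7): row 2 has {1,4,5,6}; column 7 has {1,2,3,5,6}, so it must be 7.
(r3,c6): row 3 has {3,5,6}; column 6 has {1,2,3,4,5,6}, so it must be 7.
(r5,c3): row 5 has {3,4,6,7}; column 3 has {1,3,5,7}, so it must be 2.
(r5,c4): row 5 has {2,3,4,6,7}; column 4 has {4,5,6,7}, so it must be 1.
(r7,c1): row 7 has {1,2,3,5}; column 1 has {3,4,6}, so it must be 7.
(r7,c7): row 7 has {1,2,3,5,7}; column 7 has {1,2,3,5,6,7}, so it must be 4.
(r2,c1): row 2 has {1,4,5,6,7}; column 1 has {3,4,6,7}, so it must be 2.
(r2,c4): row 2 has {1,2,4,5,6,7}; column 4 has {1,4,5,6,7}, so it must be 3.
(r3,c1): row 3 has {3,5,6,7}; column 1 has {2,3,4,6,7}, so it must be 1.
(r3,c3): row 3 has {1,3,5,6,7}; column 3 has {1,2,3,5,7}, so it must be 4.
(r3,c4): row 3 has {1,3,4,5,6,7}; column 4 has {1,3,4,5,6,7}, so it must be 2.
(r5,c1): row 5 has {1,2,3,4,6,7}; column 1 has {1,2,3,4,6,7}, so it must be 5.
(r7,c3): row 7 has {1,2,3,4,5,7}; column 3 has {1,2,3,4,5,7}, so it must be 6.

4 5 1 7 2 6 3 / 2 4 5 3 6 1 7 / 1 6 4 2 3 7 5 / 3 1 7 6 5 4 2 / 5 7 2 1 4 3 6 / 6 2 3 4 7 5 1 / 7 3 6 5 1 2 4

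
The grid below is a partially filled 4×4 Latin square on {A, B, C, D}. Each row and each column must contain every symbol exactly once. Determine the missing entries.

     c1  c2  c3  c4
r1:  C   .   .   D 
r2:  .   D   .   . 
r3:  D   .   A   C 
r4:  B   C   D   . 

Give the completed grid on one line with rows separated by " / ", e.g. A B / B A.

(r1,c3) = B
(r2,c1) = A
(r2,c3) = C
(r2,c4) = B
(r3,c2) = B
(r4,c4) = A
(r1,c2) = A

C A B D / A D C B / D B A C / B C D A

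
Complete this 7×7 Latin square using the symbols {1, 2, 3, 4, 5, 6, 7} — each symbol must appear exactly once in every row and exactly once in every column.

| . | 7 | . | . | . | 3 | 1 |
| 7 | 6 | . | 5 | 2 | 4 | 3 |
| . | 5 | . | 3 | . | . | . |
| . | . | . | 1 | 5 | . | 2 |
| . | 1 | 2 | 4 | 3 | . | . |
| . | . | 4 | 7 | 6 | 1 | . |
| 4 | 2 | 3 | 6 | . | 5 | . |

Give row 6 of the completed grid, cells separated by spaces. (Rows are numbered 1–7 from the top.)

2 3 4 7 6 1 5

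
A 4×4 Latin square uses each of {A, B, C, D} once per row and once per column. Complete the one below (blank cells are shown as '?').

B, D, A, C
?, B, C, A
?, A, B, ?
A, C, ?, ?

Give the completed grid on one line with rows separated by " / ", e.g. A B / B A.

B D A C / D B C A / C A B D / A C D B

(r2,c1): row 2 has {A,B,C}; column 1 has {A,B}, so it must be D.
(r3,c1): row 3 has {A,B}; column 1 has {A,B,D}, so it must be C.
(r3,c4): row 3 has {A,B,C}; column 4 has {A,C}, so it must be D.
(r4,c3): row 4 has {A,C}; column 3 has {A,B,C}, so it must be D.
(r4,c4): row 4 has {A,C,D}; column 4 has {A,C,D}, so it must be B.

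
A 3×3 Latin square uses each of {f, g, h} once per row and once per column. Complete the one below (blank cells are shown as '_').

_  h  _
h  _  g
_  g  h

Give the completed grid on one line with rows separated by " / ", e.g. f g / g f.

g h f / h f g / f g h

Cell (r1,c3): row 1 has {h}; column 3 has {g,h} → f.
Cell (r2,c2): row 2 has {g,h}; column 2 has {g,h} → f.
Cell (r3,c1): row 3 has {g,h}; column 1 has {h} → f.
Cell (r1,c1): row 1 has {f,h}; column 1 has {f,h} → g.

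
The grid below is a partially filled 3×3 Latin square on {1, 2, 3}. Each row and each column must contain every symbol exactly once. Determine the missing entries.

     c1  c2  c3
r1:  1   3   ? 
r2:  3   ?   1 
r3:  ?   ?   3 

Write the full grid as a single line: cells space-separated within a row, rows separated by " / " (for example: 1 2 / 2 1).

1 3 2 / 3 2 1 / 2 1 3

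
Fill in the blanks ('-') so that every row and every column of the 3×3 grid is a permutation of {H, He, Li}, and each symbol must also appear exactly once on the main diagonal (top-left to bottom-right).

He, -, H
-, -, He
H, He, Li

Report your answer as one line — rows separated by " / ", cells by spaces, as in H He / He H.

He Li H / Li H He / H He Li

row 1 has {H,He}; column 2 has {He} — only Li is left for (r1,c2).
row 2 has {He}; column 1 has {H,He} — only Li is left for (r2,c1).
row 2 has {He,Li}; column 2 has {He,Li}; the diagonal has {He,Li} — only H is left for (r2,c2).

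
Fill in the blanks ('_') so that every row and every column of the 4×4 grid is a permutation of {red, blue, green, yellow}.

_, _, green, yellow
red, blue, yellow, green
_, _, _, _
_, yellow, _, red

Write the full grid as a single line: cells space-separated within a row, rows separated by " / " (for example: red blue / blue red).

(r1,c1) = blue
(r1,c2) = red
(r3,c2) = green
(r3,c4) = blue
(r4,c1) = green
(r4,c3) = blue
(r3,c1) = yellow
(r3,c3) = red

blue red green yellow / red blue yellow green / yellow green red blue / green yellow blue red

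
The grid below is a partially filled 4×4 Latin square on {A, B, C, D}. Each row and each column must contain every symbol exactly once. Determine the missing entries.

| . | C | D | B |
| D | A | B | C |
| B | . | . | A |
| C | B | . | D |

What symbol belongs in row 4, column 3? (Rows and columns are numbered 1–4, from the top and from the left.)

A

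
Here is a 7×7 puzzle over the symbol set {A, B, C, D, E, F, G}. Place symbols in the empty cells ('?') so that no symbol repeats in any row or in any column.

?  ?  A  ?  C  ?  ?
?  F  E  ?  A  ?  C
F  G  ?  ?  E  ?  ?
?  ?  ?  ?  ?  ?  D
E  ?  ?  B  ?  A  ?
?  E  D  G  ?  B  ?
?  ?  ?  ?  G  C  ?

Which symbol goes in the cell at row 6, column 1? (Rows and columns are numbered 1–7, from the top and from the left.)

C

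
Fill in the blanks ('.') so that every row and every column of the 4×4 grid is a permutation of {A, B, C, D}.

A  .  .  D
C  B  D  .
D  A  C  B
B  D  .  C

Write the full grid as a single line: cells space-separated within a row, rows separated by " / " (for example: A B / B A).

(r1,c2) = C
(r1,c3) = B
(r2,c4) = A
(r4,c3) = A

A C B D / C B D A / D A C B / B D A C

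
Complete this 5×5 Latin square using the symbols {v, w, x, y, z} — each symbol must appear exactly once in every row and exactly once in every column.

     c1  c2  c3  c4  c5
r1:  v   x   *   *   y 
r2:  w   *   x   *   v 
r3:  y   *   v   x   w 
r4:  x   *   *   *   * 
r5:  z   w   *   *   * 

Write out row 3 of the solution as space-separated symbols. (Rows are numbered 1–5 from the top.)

(r3,c2) = z

y z v x w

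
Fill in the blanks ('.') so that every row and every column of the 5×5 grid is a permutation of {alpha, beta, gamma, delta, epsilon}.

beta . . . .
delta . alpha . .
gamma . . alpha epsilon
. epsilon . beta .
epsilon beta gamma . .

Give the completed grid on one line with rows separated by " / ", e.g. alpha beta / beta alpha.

beta alpha epsilon gamma delta / delta gamma alpha epsilon beta / gamma delta beta alpha epsilon / alpha epsilon delta beta gamma / epsilon beta gamma delta alpha

Cell (r2,c2): row 2 has {alpha,delta}; column 2 has {beta,epsilon} → gamma.
Cell (r2,c4): row 2 has {alpha,gamma,delta}; column 4 has {alpha,beta} → epsilon.
Cell (r2,c5): row 2 has {alpha,gamma,delta,epsilon}; column 5 has {epsilon} → beta.
Cell (r3,c2): row 3 has {alpha,gamma,epsilon}; column 2 has {beta,gamma,epsilon} → delta.
Cell (r3,c3): row 3 has {alpha,gamma,delta,epsilon}; column 3 has {alpha,gamma} → beta.
Cell (r4,c1): row 4 has {beta,epsilon}; column 1 has {beta,gamma,delta,epsilon} → alpha.
Cell (r4,c3): row 4 has {alpha,beta,epsilon}; column 3 has {alpha,beta,gamma} → delta.
Cell (r4,c5): row 4 has {alpha,beta,delta,epsilon}; column 5 has {beta,epsilon} → gamma.
Cell (r5,c4): row 5 has {beta,gamma,epsilon}; column 4 has {alpha,beta,epsilon} → delta.
Cell (r5,c5): row 5 has {beta,gamma,delta,epsilon}; column 5 has {beta,gamma,epsilon} → alpha.
Cell (r1,c2): row 1 has {beta}; column 2 has {beta,gamma,delta,epsilon} → alpha.
Cell (r1,c3): row 1 has {alpha,beta}; column 3 has {alpha,beta,gamma,delta} → epsilon.
Cell (r1,c4): row 1 has {alpha,beta,epsilon}; column 4 has {alpha,beta,delta,epsilon} → gamma.
Cell (r1,c5): row 1 has {alpha,beta,gamma,epsilon}; column 5 has {alpha,beta,gamma,epsilon} → delta.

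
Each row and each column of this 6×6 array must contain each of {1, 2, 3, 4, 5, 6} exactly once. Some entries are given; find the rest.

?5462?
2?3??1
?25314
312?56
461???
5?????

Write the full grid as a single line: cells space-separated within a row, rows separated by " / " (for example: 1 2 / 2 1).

1 5 4 6 2 3 / 2 4 3 5 6 1 / 6 2 5 3 1 4 / 3 1 2 4 5 6 / 4 6 1 2 3 5 / 5 3 6 1 4 2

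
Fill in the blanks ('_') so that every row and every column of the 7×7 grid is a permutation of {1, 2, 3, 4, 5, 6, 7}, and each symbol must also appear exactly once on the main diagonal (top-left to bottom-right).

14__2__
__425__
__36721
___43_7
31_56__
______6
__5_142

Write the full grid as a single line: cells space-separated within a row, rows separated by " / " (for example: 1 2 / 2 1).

Cell (r2,c2): row 2 has {2,4,5}; column 2 has {1,4}; the diagonal has {1,2,3,4,6} → 7.
Cell (r2,c7): row 2 has {2,4,5,7}; column 7 has {1,2,6,7} → 3.
Cell (r3,c2): row 3 has {1,2,3,6,7}; column 2 has {1,4,7} → 5.
Cell (r5,c6): row 5 has {1,3,5,6}; column 6 has {2,4} → 7.
Cell (r5,c7): row 5 has {1,3,5,6,7}; column 7 has {1,2,3,6,7} → 4.
Cell (r6,c5): row 6 has {6}; column 5 has {1,2,3,5,6,7} → 4.
Cell (r6,c6): row 6 has {4,6}; column 6 has {2,4,7}; the diagonal has {1,2,3,4,6,7} → 5.
Cell (r1,c7): row 1 has {1,2,4}; column 7 has {1,2,3,4,6,7} → 5.
Cell (r2,c1): row 2 has {2,3,4,5,7}; column 1 has {1,3} → 6.
Cell (r2,c6): row 2 has {2,3,4,5,6,7}; column 6 has {2,4,5,7} → 1.
Cell (r3,c1): row 3 has {1,2,3,5,6,7}; column 1 has {1,3,6} → 4.
Cell (r4,c6): row 4 has {3,4,7}; column 6 has {1,2,4,5,7} → 6.
Cell (r5,c3): row 5 has {1,3,4,5,6,7}; column 3 has {3,4,5} → 2.
Cell (r7,c1): row 7 has {1,2,4,5}; column 1 has {1,3,4,6} → 7.
Cell (r7,c4): row 7 has {1,2,4,5,7}; column 4 has {2,4,5,6} → 3.
Cell (r1,c4): row 1 has {1,2,4,5}; column 4 has {2,3,4,5,6} → 7.
Cell (r1,c6): row 1 has {1,2,4,5,7}; column 6 has {1,2,4,5,6,7} → 3.
Cell (r4,c2): row 4 has {3,4,6,7}; column 2 has {1,4,5,7} → 2.
Cell (r4,c3): row 4 has {2,3,4,6,7}; column 3 has {2,3,4,5} → 1.
Cell (r6,c1): row 6 has {4,5,6}; column 1 has {1,3,4,6,7} → 2.
Cell (r6,c2): row 6 has {2,4,5,6}; column 2 has {1,2,4,5,7} → 3.
Cell (r6,c3): row 6 has {2,3,4,5,6}; column 3 has {1,2,3,4,5} → 7.
Cell (r6,c4): row 6 has {2,3,4,5,6,7}; column 4 has {2,3,4,5,6,7} → 1.
Cell (r7,c2): row 7 has {1,2,3,4,5,7}; column 2 has {1,2,3,4,5,7} → 6.
Cell (r1,c3): row 1 has {1,2,3,4,5,7}; column 3 has {1,2,3,4,5,7} → 6.
Cell (r4,c1): row 4 has {1,2,3,4,6,7}; column 1 has {1,2,3,4,6,7} → 5.

1 4 6 7 2 3 5 / 6 7 4 2 5 1 3 / 4 5 3 6 7 2 1 / 5 2 1 4 3 6 7 / 3 1 2 5 6 7 4 / 2 3 7 1 4 5 6 / 7 6 5 3 1 4 2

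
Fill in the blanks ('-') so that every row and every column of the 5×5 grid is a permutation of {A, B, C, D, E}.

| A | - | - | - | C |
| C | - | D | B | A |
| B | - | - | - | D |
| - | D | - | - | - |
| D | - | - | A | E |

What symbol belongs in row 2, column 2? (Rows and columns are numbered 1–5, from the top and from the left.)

At row 2, column 2: row 2 has {A,B,C,D}; column 2 has {D}; that leaves E.

E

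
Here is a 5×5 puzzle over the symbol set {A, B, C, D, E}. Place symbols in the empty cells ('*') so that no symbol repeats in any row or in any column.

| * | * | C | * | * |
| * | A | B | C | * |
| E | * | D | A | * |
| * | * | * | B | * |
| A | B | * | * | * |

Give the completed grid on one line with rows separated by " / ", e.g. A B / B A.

B D C E A / D A B C E / E C D A B / C E A B D / A B E D C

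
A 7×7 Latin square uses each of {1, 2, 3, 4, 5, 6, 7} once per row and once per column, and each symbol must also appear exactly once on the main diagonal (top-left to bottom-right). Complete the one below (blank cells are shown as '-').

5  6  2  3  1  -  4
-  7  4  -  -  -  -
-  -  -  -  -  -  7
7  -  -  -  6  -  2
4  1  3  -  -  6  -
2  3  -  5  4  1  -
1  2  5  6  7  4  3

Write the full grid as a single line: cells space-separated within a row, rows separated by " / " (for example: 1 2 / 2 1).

(r1,c6) = 7
(r3,c3) = 6
(r4,c3) = 1
(r4,c4) = 4
(r5,c5) = 2
(r5,c7) = 5
(r6,c3) = 7
(r6,c7) = 6
(r2,c7) = 1
(r3,c1) = 3
(r3,c5) = 5
(r3,c6) = 2
(r4,c2) = 5
(r4,c6) = 3
(r5,c4) = 7
(r2,c1) = 6
(r2,c4) = 2
(r2,c5) = 3
(r2,c6) = 5
(r3,c2) = 4
(r3,c4) = 1

5 6 2 3 1 7 4 / 6 7 4 2 3 5 1 / 3 4 6 1 5 2 7 / 7 5 1 4 6 3 2 / 4 1 3 7 2 6 5 / 2 3 7 5 4 1 6 / 1 2 5 6 7 4 3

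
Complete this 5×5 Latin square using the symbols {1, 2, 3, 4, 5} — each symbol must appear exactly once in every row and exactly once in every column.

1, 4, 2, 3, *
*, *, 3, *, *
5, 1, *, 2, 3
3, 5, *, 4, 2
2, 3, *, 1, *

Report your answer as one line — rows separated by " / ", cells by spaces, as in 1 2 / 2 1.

1 4 2 3 5 / 4 2 3 5 1 / 5 1 4 2 3 / 3 5 1 4 2 / 2 3 5 1 4

(r1,c5) = 5
(r2,c1) = 4
(r2,c2) = 2
(r2,c4) = 5
(r2,c5) = 1
(r3,c3) = 4
(r4,c3) = 1
(r5,c3) = 5
(r5,c5) = 4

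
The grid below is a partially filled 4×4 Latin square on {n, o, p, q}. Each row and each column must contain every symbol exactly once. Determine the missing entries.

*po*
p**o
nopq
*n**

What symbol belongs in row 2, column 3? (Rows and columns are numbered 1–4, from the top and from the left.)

Cell (r1,c1): row 1 has {o,p}; column 1 has {n,p} → q.
Cell (r1,c4): row 1 has {o,p,q}; column 4 has {o,q} → n.
Cell (r2,c2): row 2 has {o,p}; column 2 has {n,o,p} → q.
Cell (r2,c3): row 2 has {o,p,q}; column 3 has {o,p} → n.

n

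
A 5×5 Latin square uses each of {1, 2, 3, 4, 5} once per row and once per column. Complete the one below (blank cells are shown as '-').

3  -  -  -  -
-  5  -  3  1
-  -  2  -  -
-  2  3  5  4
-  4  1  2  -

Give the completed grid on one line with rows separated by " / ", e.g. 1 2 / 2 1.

Cell (r1,c2): row 1 has {3}; column 2 has {2,4,5} → 1.
Cell (r1,c4): row 1 has {1,3}; column 4 has {2,3,5} → 4.
Cell (r2,c3): row 2 has {1,3,5}; column 3 has {1,2,3} → 4.
Cell (r3,c2): row 3 has {2}; column 2 has {1,2,4,5} → 3.
Cell (r3,c4): row 3 has {2,3}; column 4 has {2,3,4,5} → 1.
Cell (r3,c5): row 3 has {1,2,3}; column 5 has {1,4} → 5.
Cell (r4,c1): row 4 has {2,3,4,5}; column 1 has {3} → 1.
Cell (r5,c1): row 5 has {1,2,4}; column 1 has {1,3} → 5.
Cell (r5,c5): row 5 has {1,2,4,5}; column 5 has {1,4,5} → 3.
Cell (r1,c3): row 1 has {1,3,4}; column 3 has {1,2,3,4} → 5.
Cell (r1,c5): row 1 has {1,3,4,5}; column 5 has {1,3,4,5} → 2.
Cell (r2,c1): row 2 has {1,3,4,5}; column 1 has {1,3,5} → 2.
Cell (r3,c1): row 3 has {1,2,3,5}; column 1 has {1,2,3,5} → 4.

3 1 5 4 2 / 2 5 4 3 1 / 4 3 2 1 5 / 1 2 3 5 4 / 5 4 1 2 3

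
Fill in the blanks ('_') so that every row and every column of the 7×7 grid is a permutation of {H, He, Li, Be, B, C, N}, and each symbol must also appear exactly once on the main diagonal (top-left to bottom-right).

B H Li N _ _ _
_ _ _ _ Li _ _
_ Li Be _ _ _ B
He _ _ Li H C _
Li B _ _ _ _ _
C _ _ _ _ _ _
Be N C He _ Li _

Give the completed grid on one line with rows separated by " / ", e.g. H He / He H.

B H Li N C Be He / N C He H Li B Be / H Li Be C N He B / He Be B Li H C N / Li B N Be He H C / C He H B Be N Li / Be N C He B Li H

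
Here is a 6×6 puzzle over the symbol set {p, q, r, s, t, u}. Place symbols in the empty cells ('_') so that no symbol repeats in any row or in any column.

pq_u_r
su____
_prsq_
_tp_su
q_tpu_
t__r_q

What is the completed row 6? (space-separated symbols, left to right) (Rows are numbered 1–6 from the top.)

Cell (r1,c3): row 1 has {p,q,r,u}; column 3 has {p,r,t} → s.
Cell (r1,c5): row 1 has {p,q,r,s,u}; column 5 has {q,s,u} → t.
Cell (r2,c3): row 2 has {s,u}; column 3 has {p,r,s,t} → q.
Cell (r2,c4): row 2 has {q,s,u}; column 4 has {p,r,s,u} → t.
Cell (r2,c6): row 2 has {q,s,t,u}; column 6 has {q,r,u} → p.
Cell (r3,c1): row 3 has {p,q,r,s}; column 1 has {p,q,s,t} → u.
Cell (r3,c6): row 3 has {p,q,r,s,u}; column 6 has {p,q,r,u} → t.
Cell (r4,c1): row 4 has {p,s,t,u}; column 1 has {p,q,s,t,u} → r.
Cell (r4,c4): row 4 has {p,r,s,t,u}; column 4 has {p,r,s,t,u} → q.
Cell (r5,c6): row 5 has {p,q,t,u}; column 6 has {p,q,r,t,u} → s.
Cell (r6,c2): row 6 has {q,r,t}; column 2 has {p,q,t,u} → s.
Cell (r6,c3): row 6 has {q,r,s,t}; column 3 has {p,q,r,s,t} → u.
Cell (r6,c5): row 6 has {q,r,s,t,u}; column 5 has {q,s,t,u} → p.

t s u r p q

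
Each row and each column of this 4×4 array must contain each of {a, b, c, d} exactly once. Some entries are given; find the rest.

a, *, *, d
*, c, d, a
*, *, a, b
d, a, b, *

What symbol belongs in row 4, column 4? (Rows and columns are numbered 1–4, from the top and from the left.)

c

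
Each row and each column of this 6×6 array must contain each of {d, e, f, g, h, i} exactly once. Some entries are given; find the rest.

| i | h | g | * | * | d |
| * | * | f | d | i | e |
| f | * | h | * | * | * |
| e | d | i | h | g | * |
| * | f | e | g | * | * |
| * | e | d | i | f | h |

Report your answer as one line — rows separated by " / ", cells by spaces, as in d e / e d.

(r1,c5) = e
(r2,c2) = g
(r3,c2) = i
(r3,c4) = e
(r3,c5) = d
(r3,c6) = g
(r4,c6) = f
(r5,c5) = h
(r5,c6) = i
(r6,c1) = g
(r1,c4) = f
(r2,c1) = h
(r5,c1) = d

i h g f e d / h g f d i e / f i h e d g / e d i h g f / d f e g h i / g e d i f h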